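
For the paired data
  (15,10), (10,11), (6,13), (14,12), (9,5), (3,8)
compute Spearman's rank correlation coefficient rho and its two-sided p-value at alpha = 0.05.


Step 1: Rank x and y separately (midranks; no ties here).
rank(x): 15->6, 10->4, 6->2, 14->5, 9->3, 3->1
rank(y): 10->3, 11->4, 13->6, 12->5, 5->1, 8->2
Step 2: d_i = R_x(i) - R_y(i); compute d_i^2.
  (6-3)^2=9, (4-4)^2=0, (2-6)^2=16, (5-5)^2=0, (3-1)^2=4, (1-2)^2=1
sum(d^2) = 30.
Step 3: rho = 1 - 6*30 / (6*(6^2 - 1)) = 1 - 180/210 = 0.142857.
Step 4: Under H0, t = rho * sqrt((n-2)/(1-rho^2)) = 0.2887 ~ t(4).
Step 5: Two-sided p-value from the t-distribution with 4 df = 0.787172.
Step 6: alpha = 0.05. fail to reject H0.

rho = 0.1429, p = 0.787172, fail to reject H0 at alpha = 0.05.


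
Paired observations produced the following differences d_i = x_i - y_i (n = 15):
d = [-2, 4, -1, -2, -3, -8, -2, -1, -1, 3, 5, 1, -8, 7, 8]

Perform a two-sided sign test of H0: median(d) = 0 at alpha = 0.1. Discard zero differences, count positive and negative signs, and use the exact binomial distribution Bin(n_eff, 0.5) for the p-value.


Step 1: Discard zero differences. Original n = 15; n_eff = number of nonzero differences = 15.
Nonzero differences (with sign): -2, +4, -1, -2, -3, -8, -2, -1, -1, +3, +5, +1, -8, +7, +8
Step 2: Count signs: positive = 6, negative = 9.
Step 3: Under H0: P(positive) = 0.5, so the number of positives S ~ Bin(15, 0.5).
Step 4: Two-sided exact p-value = sum of Bin(15,0.5) probabilities at or below the observed probability = 0.607239.
Step 5: alpha = 0.1. fail to reject H0.

n_eff = 15, pos = 6, neg = 9, p = 0.607239, fail to reject H0.


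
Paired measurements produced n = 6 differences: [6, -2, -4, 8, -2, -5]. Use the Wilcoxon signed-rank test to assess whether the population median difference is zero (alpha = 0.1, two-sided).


Step 1: Drop any zero differences (none here) and take |d_i|.
|d| = [6, 2, 4, 8, 2, 5]
Step 2: Midrank |d_i| (ties get averaged ranks).
ranks: |6|->5, |2|->1.5, |4|->3, |8|->6, |2|->1.5, |5|->4
Step 3: Attach original signs; sum ranks with positive sign and with negative sign.
W+ = 5 + 6 = 11
W- = 1.5 + 3 + 1.5 + 4 = 10
(Check: W+ + W- = 21 should equal n(n+1)/2 = 21.)
Step 4: Test statistic W = min(W+, W-) = 10.
Step 5: Ties in |d|, so use the tie-corrected normal approximation.
        E[W] = n(n+1)/4 = 6*7/4 = 10.5.
        Tie groups: |d|=2 (t=2); sum(t^3 - t) = 6.
        Var[W] = n(n+1)(2n+1)/24 - sum(t^3-t)/48 = 546/24 - 6/48 = 22.625.
        z = (W - E[W]) / sqrt(Var[W]) = (10 - 10.5) / 4.7566 = -0.1051.
        Two-sided p = 2*Phi(z) = 0.916282.
Step 6: alpha = 0.1. fail to reject H0.

W+ = 11, W- = 10, W = min = 10, p = 0.916282, fail to reject H0.


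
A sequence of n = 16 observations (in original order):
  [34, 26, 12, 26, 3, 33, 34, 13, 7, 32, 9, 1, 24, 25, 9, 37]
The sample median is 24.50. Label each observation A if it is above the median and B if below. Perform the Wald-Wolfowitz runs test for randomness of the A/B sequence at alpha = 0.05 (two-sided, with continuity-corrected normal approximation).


Step 1: Compute median = 24.50; label A = above, B = below.
Labels in order: AABABAABBABBBABA  (n_A = 8, n_B = 8)
Step 2: Count runs R = 11.
Step 3: Under H0 (random ordering), E[R] = 2*n_A*n_B/(n_A+n_B) + 1 = 2*8*8/16 + 1 = 9.0000.
        Var[R] = 2*n_A*n_B*(2*n_A*n_B - n_A - n_B) / ((n_A+n_B)^2 * (n_A+n_B-1)) = 14336/3840 = 3.7333.
        SD[R] = 1.9322.
Step 4: Continuity-corrected z = (R - 0.5 - E[R]) / SD[R] = (11 - 0.5 - 9.0000) / 1.9322 = 0.7763.
Step 5: Two-sided p-value via normal approximation = 2*(1 - Phi(|z|)) = 0.437558.
Step 6: alpha = 0.05. fail to reject H0.

R = 11, z = 0.7763, p = 0.437558, fail to reject H0.


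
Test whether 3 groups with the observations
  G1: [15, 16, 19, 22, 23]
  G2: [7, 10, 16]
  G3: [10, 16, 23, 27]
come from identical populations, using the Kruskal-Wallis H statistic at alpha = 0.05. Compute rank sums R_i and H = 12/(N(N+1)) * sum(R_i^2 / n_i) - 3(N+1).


Step 1: Combine all N = 12 observations and assign midranks.
sorted (value, group, rank): (7,G2,1), (10,G2,2.5), (10,G3,2.5), (15,G1,4), (16,G1,6), (16,G2,6), (16,G3,6), (19,G1,8), (22,G1,9), (23,G1,10.5), (23,G3,10.5), (27,G3,12)
Step 2: Sum ranks within each group.
R_1 = 37.5 (n_1 = 5)
R_2 = 9.5 (n_2 = 3)
R_3 = 31 (n_3 = 4)
Step 3: H = 12/(N(N+1)) * sum(R_i^2/n_i) - 3(N+1)
     = 12/(12*13) * (37.5^2/5 + 9.5^2/3 + 31^2/4) - 3*13
     = 0.076923 * 551.583 - 39
     = 3.429487.
Step 4: Ties present; correction factor C = 1 - 36/(12^3 - 12) = 0.979021. Corrected H = 3.429487 / 0.979021 = 3.502976.
Step 5: Under H0, H ~ chi^2(2); p-value = 0.173516.
Step 6: alpha = 0.05. fail to reject H0.

H = 3.5030, df = 2, p = 0.173516, fail to reject H0.


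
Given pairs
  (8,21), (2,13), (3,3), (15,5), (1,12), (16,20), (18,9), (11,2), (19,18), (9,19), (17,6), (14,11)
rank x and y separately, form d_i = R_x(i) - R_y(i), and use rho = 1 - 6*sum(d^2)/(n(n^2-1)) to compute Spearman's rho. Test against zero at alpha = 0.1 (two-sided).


Step 1: Rank x and y separately (midranks; no ties here).
rank(x): 8->4, 2->2, 3->3, 15->8, 1->1, 16->9, 18->11, 11->6, 19->12, 9->5, 17->10, 14->7
rank(y): 21->12, 13->8, 3->2, 5->3, 12->7, 20->11, 9->5, 2->1, 18->9, 19->10, 6->4, 11->6
Step 2: d_i = R_x(i) - R_y(i); compute d_i^2.
  (4-12)^2=64, (2-8)^2=36, (3-2)^2=1, (8-3)^2=25, (1-7)^2=36, (9-11)^2=4, (11-5)^2=36, (6-1)^2=25, (12-9)^2=9, (5-10)^2=25, (10-4)^2=36, (7-6)^2=1
sum(d^2) = 298.
Step 3: rho = 1 - 6*298 / (12*(12^2 - 1)) = 1 - 1788/1716 = -0.041958.
Step 4: Under H0, t = rho * sqrt((n-2)/(1-rho^2)) = -0.1328 ~ t(10).
Step 5: Two-sided p-value from the t-distribution with 10 df = 0.896986.
Step 6: alpha = 0.1. fail to reject H0.

rho = -0.0420, p = 0.896986, fail to reject H0 at alpha = 0.1.


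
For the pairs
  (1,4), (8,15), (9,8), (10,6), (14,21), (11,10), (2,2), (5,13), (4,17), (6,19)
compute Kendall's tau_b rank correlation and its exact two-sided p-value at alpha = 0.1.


Step 1: Enumerate the 45 unordered pairs (i,j) with i<j and classify each by sign(x_j-x_i) * sign(y_j-y_i).
  (1,2):dx=+7,dy=+11->C; (1,3):dx=+8,dy=+4->C; (1,4):dx=+9,dy=+2->C; (1,5):dx=+13,dy=+17->C
  (1,6):dx=+10,dy=+6->C; (1,7):dx=+1,dy=-2->D; (1,8):dx=+4,dy=+9->C; (1,9):dx=+3,dy=+13->C
  (1,10):dx=+5,dy=+15->C; (2,3):dx=+1,dy=-7->D; (2,4):dx=+2,dy=-9->D; (2,5):dx=+6,dy=+6->C
  (2,6):dx=+3,dy=-5->D; (2,7):dx=-6,dy=-13->C; (2,8):dx=-3,dy=-2->C; (2,9):dx=-4,dy=+2->D
  (2,10):dx=-2,dy=+4->D; (3,4):dx=+1,dy=-2->D; (3,5):dx=+5,dy=+13->C; (3,6):dx=+2,dy=+2->C
  (3,7):dx=-7,dy=-6->C; (3,8):dx=-4,dy=+5->D; (3,9):dx=-5,dy=+9->D; (3,10):dx=-3,dy=+11->D
  (4,5):dx=+4,dy=+15->C; (4,6):dx=+1,dy=+4->C; (4,7):dx=-8,dy=-4->C; (4,8):dx=-5,dy=+7->D
  (4,9):dx=-6,dy=+11->D; (4,10):dx=-4,dy=+13->D; (5,6):dx=-3,dy=-11->C; (5,7):dx=-12,dy=-19->C
  (5,8):dx=-9,dy=-8->C; (5,9):dx=-10,dy=-4->C; (5,10):dx=-8,dy=-2->C; (6,7):dx=-9,dy=-8->C
  (6,8):dx=-6,dy=+3->D; (6,9):dx=-7,dy=+7->D; (6,10):dx=-5,dy=+9->D; (7,8):dx=+3,dy=+11->C
  (7,9):dx=+2,dy=+15->C; (7,10):dx=+4,dy=+17->C; (8,9):dx=-1,dy=+4->D; (8,10):dx=+1,dy=+6->C
  (9,10):dx=+2,dy=+2->C
Step 2: C = 28, D = 17, total pairs = 45.
Step 3: tau = (C - D)/(n(n-1)/2) = (28 - 17)/45 = 0.244444.
Step 4: Exact two-sided p-value (enumerate n! = 3628800 permutations of y under H0): p = 0.380720.
Step 5: alpha = 0.1. fail to reject H0.

tau_b = 0.2444 (C=28, D=17), p = 0.380720, fail to reject H0.


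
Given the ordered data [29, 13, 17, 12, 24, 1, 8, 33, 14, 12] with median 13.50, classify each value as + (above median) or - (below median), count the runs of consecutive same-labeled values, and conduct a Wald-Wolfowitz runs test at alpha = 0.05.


Step 1: Compute median = 13.50; label A = above, B = below.
Labels in order: ABABABBAAB  (n_A = 5, n_B = 5)
Step 2: Count runs R = 8.
Step 3: Under H0 (random ordering), E[R] = 2*n_A*n_B/(n_A+n_B) + 1 = 2*5*5/10 + 1 = 6.0000.
        Var[R] = 2*n_A*n_B*(2*n_A*n_B - n_A - n_B) / ((n_A+n_B)^2 * (n_A+n_B-1)) = 2000/900 = 2.2222.
        SD[R] = 1.4907.
Step 4: Continuity-corrected z = (R - 0.5 - E[R]) / SD[R] = (8 - 0.5 - 6.0000) / 1.4907 = 1.0062.
Step 5: Two-sided p-value via normal approximation = 2*(1 - Phi(|z|)) = 0.314305.
Step 6: alpha = 0.05. fail to reject H0.

R = 8, z = 1.0062, p = 0.314305, fail to reject H0.


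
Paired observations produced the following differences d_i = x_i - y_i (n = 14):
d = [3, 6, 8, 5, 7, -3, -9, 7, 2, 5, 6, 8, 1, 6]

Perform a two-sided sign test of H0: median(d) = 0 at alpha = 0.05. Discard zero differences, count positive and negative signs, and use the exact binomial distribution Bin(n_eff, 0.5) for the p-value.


Step 1: Discard zero differences. Original n = 14; n_eff = number of nonzero differences = 14.
Nonzero differences (with sign): +3, +6, +8, +5, +7, -3, -9, +7, +2, +5, +6, +8, +1, +6
Step 2: Count signs: positive = 12, negative = 2.
Step 3: Under H0: P(positive) = 0.5, so the number of positives S ~ Bin(14, 0.5).
Step 4: Two-sided exact p-value = sum of Bin(14,0.5) probabilities at or below the observed probability = 0.012939.
Step 5: alpha = 0.05. reject H0.

n_eff = 14, pos = 12, neg = 2, p = 0.012939, reject H0.


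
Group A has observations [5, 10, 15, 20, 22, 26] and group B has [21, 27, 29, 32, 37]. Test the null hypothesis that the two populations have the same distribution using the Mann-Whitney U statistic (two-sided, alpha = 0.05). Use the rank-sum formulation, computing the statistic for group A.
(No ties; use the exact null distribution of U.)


Step 1: Combine and sort all 11 observations; assign midranks.
sorted (value, group): (5,X), (10,X), (15,X), (20,X), (21,Y), (22,X), (26,X), (27,Y), (29,Y), (32,Y), (37,Y)
ranks: 5->1, 10->2, 15->3, 20->4, 21->5, 22->6, 26->7, 27->8, 29->9, 32->10, 37->11
Step 2: Rank sum for X: R1 = 1 + 2 + 3 + 4 + 6 + 7 = 23.
Step 3: U_X = R1 - n1(n1+1)/2 = 23 - 6*7/2 = 23 - 21 = 2.
       U_Y = n1*n2 - U_X = 30 - 2 = 28.
Step 4: No ties, so the exact null distribution of U (based on enumerating the C(11,6) = 462 equally likely rank assignments) gives the two-sided p-value.
Step 5: p-value = 0.017316; compare to alpha = 0.05. reject H0.

U_X = 2, p = 0.017316, reject H0 at alpha = 0.05.


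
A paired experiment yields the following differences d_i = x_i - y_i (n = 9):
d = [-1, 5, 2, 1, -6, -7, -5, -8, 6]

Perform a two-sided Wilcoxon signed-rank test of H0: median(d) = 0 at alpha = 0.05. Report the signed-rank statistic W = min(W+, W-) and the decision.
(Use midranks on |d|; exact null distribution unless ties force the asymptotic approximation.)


Step 1: Drop any zero differences (none here) and take |d_i|.
|d| = [1, 5, 2, 1, 6, 7, 5, 8, 6]
Step 2: Midrank |d_i| (ties get averaged ranks).
ranks: |1|->1.5, |5|->4.5, |2|->3, |1|->1.5, |6|->6.5, |7|->8, |5|->4.5, |8|->9, |6|->6.5
Step 3: Attach original signs; sum ranks with positive sign and with negative sign.
W+ = 4.5 + 3 + 1.5 + 6.5 = 15.5
W- = 1.5 + 6.5 + 8 + 4.5 + 9 = 29.5
(Check: W+ + W- = 45 should equal n(n+1)/2 = 45.)
Step 4: Test statistic W = min(W+, W-) = 15.5.
Step 5: Ties in |d|, so use the tie-corrected normal approximation.
        E[W] = n(n+1)/4 = 9*10/4 = 22.5.
        Tie groups: |d|=1 (t=2), |d|=5 (t=2), |d|=6 (t=2); sum(t^3 - t) = 18.
        Var[W] = n(n+1)(2n+1)/24 - sum(t^3-t)/48 = 1710/24 - 18/48 = 70.875.
        z = (W - E[W]) / sqrt(Var[W]) = (15.5 - 22.5) / 8.4187 = -0.8315.
        Two-sided p = 2*Phi(z) = 0.405703.
Step 6: alpha = 0.05. fail to reject H0.

W+ = 15.5, W- = 29.5, W = min = 15.5, p = 0.405703, fail to reject H0.


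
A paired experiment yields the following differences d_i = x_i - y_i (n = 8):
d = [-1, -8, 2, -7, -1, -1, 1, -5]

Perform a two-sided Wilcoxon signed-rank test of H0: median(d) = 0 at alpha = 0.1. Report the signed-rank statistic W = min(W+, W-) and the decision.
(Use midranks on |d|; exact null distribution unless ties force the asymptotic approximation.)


Step 1: Drop any zero differences (none here) and take |d_i|.
|d| = [1, 8, 2, 7, 1, 1, 1, 5]
Step 2: Midrank |d_i| (ties get averaged ranks).
ranks: |1|->2.5, |8|->8, |2|->5, |7|->7, |1|->2.5, |1|->2.5, |1|->2.5, |5|->6
Step 3: Attach original signs; sum ranks with positive sign and with negative sign.
W+ = 5 + 2.5 = 7.5
W- = 2.5 + 8 + 7 + 2.5 + 2.5 + 6 = 28.5
(Check: W+ + W- = 36 should equal n(n+1)/2 = 36.)
Step 4: Test statistic W = min(W+, W-) = 7.5.
Step 5: Ties in |d|, so use the tie-corrected normal approximation.
        E[W] = n(n+1)/4 = 8*9/4 = 18.
        Tie groups: |d|=1 (t=4); sum(t^3 - t) = 60.
        Var[W] = n(n+1)(2n+1)/24 - sum(t^3-t)/48 = 1224/24 - 60/48 = 49.75.
        z = (W - E[W]) / sqrt(Var[W]) = (7.5 - 18) / 7.0534 = -1.4887.
        Two-sided p = 2*Phi(z) = 0.136579.
Step 6: alpha = 0.1. fail to reject H0.

W+ = 7.5, W- = 28.5, W = min = 7.5, p = 0.136579, fail to reject H0.


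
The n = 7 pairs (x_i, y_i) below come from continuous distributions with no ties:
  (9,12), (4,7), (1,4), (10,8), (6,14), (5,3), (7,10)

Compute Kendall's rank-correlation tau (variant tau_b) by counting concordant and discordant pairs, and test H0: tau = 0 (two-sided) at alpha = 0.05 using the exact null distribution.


Step 1: Enumerate the 21 unordered pairs (i,j) with i<j and classify each by sign(x_j-x_i) * sign(y_j-y_i).
  (1,2):dx=-5,dy=-5->C; (1,3):dx=-8,dy=-8->C; (1,4):dx=+1,dy=-4->D; (1,5):dx=-3,dy=+2->D
  (1,6):dx=-4,dy=-9->C; (1,7):dx=-2,dy=-2->C; (2,3):dx=-3,dy=-3->C; (2,4):dx=+6,dy=+1->C
  (2,5):dx=+2,dy=+7->C; (2,6):dx=+1,dy=-4->D; (2,7):dx=+3,dy=+3->C; (3,4):dx=+9,dy=+4->C
  (3,5):dx=+5,dy=+10->C; (3,6):dx=+4,dy=-1->D; (3,7):dx=+6,dy=+6->C; (4,5):dx=-4,dy=+6->D
  (4,6):dx=-5,dy=-5->C; (4,7):dx=-3,dy=+2->D; (5,6):dx=-1,dy=-11->C; (5,7):dx=+1,dy=-4->D
  (6,7):dx=+2,dy=+7->C
Step 2: C = 14, D = 7, total pairs = 21.
Step 3: tau = (C - D)/(n(n-1)/2) = (14 - 7)/21 = 0.333333.
Step 4: Exact two-sided p-value (enumerate n! = 5040 permutations of y under H0): p = 0.381349.
Step 5: alpha = 0.05. fail to reject H0.

tau_b = 0.3333 (C=14, D=7), p = 0.381349, fail to reject H0.


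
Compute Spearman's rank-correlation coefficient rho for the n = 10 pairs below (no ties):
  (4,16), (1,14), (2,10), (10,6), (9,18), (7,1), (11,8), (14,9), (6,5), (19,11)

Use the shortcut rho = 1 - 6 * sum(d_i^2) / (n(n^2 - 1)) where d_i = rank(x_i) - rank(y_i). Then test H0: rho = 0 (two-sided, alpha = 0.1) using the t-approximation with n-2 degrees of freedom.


Step 1: Rank x and y separately (midranks; no ties here).
rank(x): 4->3, 1->1, 2->2, 10->7, 9->6, 7->5, 11->8, 14->9, 6->4, 19->10
rank(y): 16->9, 14->8, 10->6, 6->3, 18->10, 1->1, 8->4, 9->5, 5->2, 11->7
Step 2: d_i = R_x(i) - R_y(i); compute d_i^2.
  (3-9)^2=36, (1-8)^2=49, (2-6)^2=16, (7-3)^2=16, (6-10)^2=16, (5-1)^2=16, (8-4)^2=16, (9-5)^2=16, (4-2)^2=4, (10-7)^2=9
sum(d^2) = 194.
Step 3: rho = 1 - 6*194 / (10*(10^2 - 1)) = 1 - 1164/990 = -0.175758.
Step 4: Under H0, t = rho * sqrt((n-2)/(1-rho^2)) = -0.5050 ~ t(8).
Step 5: Two-sided p-value from the t-distribution with 8 df = 0.627188.
Step 6: alpha = 0.1. fail to reject H0.

rho = -0.1758, p = 0.627188, fail to reject H0 at alpha = 0.1.


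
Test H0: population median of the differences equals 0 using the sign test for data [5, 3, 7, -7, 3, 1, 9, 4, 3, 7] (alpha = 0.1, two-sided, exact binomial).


Step 1: Discard zero differences. Original n = 10; n_eff = number of nonzero differences = 10.
Nonzero differences (with sign): +5, +3, +7, -7, +3, +1, +9, +4, +3, +7
Step 2: Count signs: positive = 9, negative = 1.
Step 3: Under H0: P(positive) = 0.5, so the number of positives S ~ Bin(10, 0.5).
Step 4: Two-sided exact p-value = sum of Bin(10,0.5) probabilities at or below the observed probability = 0.021484.
Step 5: alpha = 0.1. reject H0.

n_eff = 10, pos = 9, neg = 1, p = 0.021484, reject H0.


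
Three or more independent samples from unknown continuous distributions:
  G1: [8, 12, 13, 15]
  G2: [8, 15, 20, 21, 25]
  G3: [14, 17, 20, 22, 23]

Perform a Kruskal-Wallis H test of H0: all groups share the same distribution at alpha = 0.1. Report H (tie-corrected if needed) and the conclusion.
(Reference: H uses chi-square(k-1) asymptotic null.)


Step 1: Combine all N = 14 observations and assign midranks.
sorted (value, group, rank): (8,G1,1.5), (8,G2,1.5), (12,G1,3), (13,G1,4), (14,G3,5), (15,G1,6.5), (15,G2,6.5), (17,G3,8), (20,G2,9.5), (20,G3,9.5), (21,G2,11), (22,G3,12), (23,G3,13), (25,G2,14)
Step 2: Sum ranks within each group.
R_1 = 15 (n_1 = 4)
R_2 = 42.5 (n_2 = 5)
R_3 = 47.5 (n_3 = 5)
Step 3: H = 12/(N(N+1)) * sum(R_i^2/n_i) - 3(N+1)
     = 12/(14*15) * (15^2/4 + 42.5^2/5 + 47.5^2/5) - 3*15
     = 0.057143 * 868.75 - 45
     = 4.642857.
Step 4: Ties present; correction factor C = 1 - 18/(14^3 - 14) = 0.993407. Corrected H = 4.642857 / 0.993407 = 4.673673.
Step 5: Under H0, H ~ chi^2(2); p-value = 0.096633.
Step 6: alpha = 0.1. reject H0.

H = 4.6737, df = 2, p = 0.096633, reject H0.


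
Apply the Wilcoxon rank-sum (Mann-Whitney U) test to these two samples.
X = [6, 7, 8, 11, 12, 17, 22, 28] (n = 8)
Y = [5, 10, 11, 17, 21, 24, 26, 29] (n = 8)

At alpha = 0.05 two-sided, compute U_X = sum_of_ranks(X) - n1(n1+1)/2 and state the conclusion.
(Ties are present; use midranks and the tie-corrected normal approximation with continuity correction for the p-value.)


Step 1: Combine and sort all 16 observations; assign midranks.
sorted (value, group): (5,Y), (6,X), (7,X), (8,X), (10,Y), (11,X), (11,Y), (12,X), (17,X), (17,Y), (21,Y), (22,X), (24,Y), (26,Y), (28,X), (29,Y)
ranks: 5->1, 6->2, 7->3, 8->4, 10->5, 11->6.5, 11->6.5, 12->8, 17->9.5, 17->9.5, 21->11, 22->12, 24->13, 26->14, 28->15, 29->16
Step 2: Rank sum for X: R1 = 2 + 3 + 4 + 6.5 + 8 + 9.5 + 12 + 15 = 60.
Step 3: U_X = R1 - n1(n1+1)/2 = 60 - 8*9/2 = 60 - 36 = 24.
       U_Y = n1*n2 - U_X = 64 - 24 = 40.
Step 4: Ties are present, so use the tie-corrected normal approximation (with continuity correction) for the p-value.
Step 5: p-value = 0.430218; compare to alpha = 0.05. fail to reject H0.

U_X = 24, p = 0.430218, fail to reject H0 at alpha = 0.05.


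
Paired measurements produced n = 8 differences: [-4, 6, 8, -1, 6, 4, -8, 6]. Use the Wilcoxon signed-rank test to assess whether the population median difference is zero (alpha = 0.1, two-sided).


Step 1: Drop any zero differences (none here) and take |d_i|.
|d| = [4, 6, 8, 1, 6, 4, 8, 6]
Step 2: Midrank |d_i| (ties get averaged ranks).
ranks: |4|->2.5, |6|->5, |8|->7.5, |1|->1, |6|->5, |4|->2.5, |8|->7.5, |6|->5
Step 3: Attach original signs; sum ranks with positive sign and with negative sign.
W+ = 5 + 7.5 + 5 + 2.5 + 5 = 25
W- = 2.5 + 1 + 7.5 = 11
(Check: W+ + W- = 36 should equal n(n+1)/2 = 36.)
Step 4: Test statistic W = min(W+, W-) = 11.
Step 5: Ties in |d|, so use the tie-corrected normal approximation.
        E[W] = n(n+1)/4 = 8*9/4 = 18.
        Tie groups: |d|=4 (t=2), |d|=6 (t=3), |d|=8 (t=2); sum(t^3 - t) = 36.
        Var[W] = n(n+1)(2n+1)/24 - sum(t^3-t)/48 = 1224/24 - 36/48 = 50.25.
        z = (W - E[W]) / sqrt(Var[W]) = (11 - 18) / 7.0887 = -0.9875.
        Two-sided p = 2*Phi(z) = 0.323405.
Step 6: alpha = 0.1. fail to reject H0.

W+ = 25, W- = 11, W = min = 11, p = 0.323405, fail to reject H0.


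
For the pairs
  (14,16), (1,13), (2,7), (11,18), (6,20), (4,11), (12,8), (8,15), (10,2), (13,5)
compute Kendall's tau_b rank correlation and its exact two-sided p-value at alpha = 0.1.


Step 1: Enumerate the 45 unordered pairs (i,j) with i<j and classify each by sign(x_j-x_i) * sign(y_j-y_i).
  (1,2):dx=-13,dy=-3->C; (1,3):dx=-12,dy=-9->C; (1,4):dx=-3,dy=+2->D; (1,5):dx=-8,dy=+4->D
  (1,6):dx=-10,dy=-5->C; (1,7):dx=-2,dy=-8->C; (1,8):dx=-6,dy=-1->C; (1,9):dx=-4,dy=-14->C
  (1,10):dx=-1,dy=-11->C; (2,3):dx=+1,dy=-6->D; (2,4):dx=+10,dy=+5->C; (2,5):dx=+5,dy=+7->C
  (2,6):dx=+3,dy=-2->D; (2,7):dx=+11,dy=-5->D; (2,8):dx=+7,dy=+2->C; (2,9):dx=+9,dy=-11->D
  (2,10):dx=+12,dy=-8->D; (3,4):dx=+9,dy=+11->C; (3,5):dx=+4,dy=+13->C; (3,6):dx=+2,dy=+4->C
  (3,7):dx=+10,dy=+1->C; (3,8):dx=+6,dy=+8->C; (3,9):dx=+8,dy=-5->D; (3,10):dx=+11,dy=-2->D
  (4,5):dx=-5,dy=+2->D; (4,6):dx=-7,dy=-7->C; (4,7):dx=+1,dy=-10->D; (4,8):dx=-3,dy=-3->C
  (4,9):dx=-1,dy=-16->C; (4,10):dx=+2,dy=-13->D; (5,6):dx=-2,dy=-9->C; (5,7):dx=+6,dy=-12->D
  (5,8):dx=+2,dy=-5->D; (5,9):dx=+4,dy=-18->D; (5,10):dx=+7,dy=-15->D; (6,7):dx=+8,dy=-3->D
  (6,8):dx=+4,dy=+4->C; (6,9):dx=+6,dy=-9->D; (6,10):dx=+9,dy=-6->D; (7,8):dx=-4,dy=+7->D
  (7,9):dx=-2,dy=-6->C; (7,10):dx=+1,dy=-3->D; (8,9):dx=+2,dy=-13->D; (8,10):dx=+5,dy=-10->D
  (9,10):dx=+3,dy=+3->C
Step 2: C = 22, D = 23, total pairs = 45.
Step 3: tau = (C - D)/(n(n-1)/2) = (22 - 23)/45 = -0.022222.
Step 4: Exact two-sided p-value (enumerate n! = 3628800 permutations of y under H0): p = 1.000000.
Step 5: alpha = 0.1. fail to reject H0.

tau_b = -0.0222 (C=22, D=23), p = 1.000000, fail to reject H0.


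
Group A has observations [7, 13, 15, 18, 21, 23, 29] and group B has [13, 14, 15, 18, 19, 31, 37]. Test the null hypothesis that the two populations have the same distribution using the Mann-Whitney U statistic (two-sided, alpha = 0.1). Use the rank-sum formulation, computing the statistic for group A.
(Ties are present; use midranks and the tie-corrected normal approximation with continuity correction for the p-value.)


Step 1: Combine and sort all 14 observations; assign midranks.
sorted (value, group): (7,X), (13,X), (13,Y), (14,Y), (15,X), (15,Y), (18,X), (18,Y), (19,Y), (21,X), (23,X), (29,X), (31,Y), (37,Y)
ranks: 7->1, 13->2.5, 13->2.5, 14->4, 15->5.5, 15->5.5, 18->7.5, 18->7.5, 19->9, 21->10, 23->11, 29->12, 31->13, 37->14
Step 2: Rank sum for X: R1 = 1 + 2.5 + 5.5 + 7.5 + 10 + 11 + 12 = 49.5.
Step 3: U_X = R1 - n1(n1+1)/2 = 49.5 - 7*8/2 = 49.5 - 28 = 21.5.
       U_Y = n1*n2 - U_X = 49 - 21.5 = 27.5.
Step 4: Ties are present, so use the tie-corrected normal approximation (with continuity correction) for the p-value.
Step 5: p-value = 0.748592; compare to alpha = 0.1. fail to reject H0.

U_X = 21.5, p = 0.748592, fail to reject H0 at alpha = 0.1.


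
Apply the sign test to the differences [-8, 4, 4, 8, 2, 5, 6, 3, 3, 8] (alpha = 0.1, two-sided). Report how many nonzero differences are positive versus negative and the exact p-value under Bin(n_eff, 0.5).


Step 1: Discard zero differences. Original n = 10; n_eff = number of nonzero differences = 10.
Nonzero differences (with sign): -8, +4, +4, +8, +2, +5, +6, +3, +3, +8
Step 2: Count signs: positive = 9, negative = 1.
Step 3: Under H0: P(positive) = 0.5, so the number of positives S ~ Bin(10, 0.5).
Step 4: Two-sided exact p-value = sum of Bin(10,0.5) probabilities at or below the observed probability = 0.021484.
Step 5: alpha = 0.1. reject H0.

n_eff = 10, pos = 9, neg = 1, p = 0.021484, reject H0.


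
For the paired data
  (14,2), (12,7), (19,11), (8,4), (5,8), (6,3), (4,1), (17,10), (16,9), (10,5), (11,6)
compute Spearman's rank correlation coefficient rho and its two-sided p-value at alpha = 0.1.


Step 1: Rank x and y separately (midranks; no ties here).
rank(x): 14->8, 12->7, 19->11, 8->4, 5->2, 6->3, 4->1, 17->10, 16->9, 10->5, 11->6
rank(y): 2->2, 7->7, 11->11, 4->4, 8->8, 3->3, 1->1, 10->10, 9->9, 5->5, 6->6
Step 2: d_i = R_x(i) - R_y(i); compute d_i^2.
  (8-2)^2=36, (7-7)^2=0, (11-11)^2=0, (4-4)^2=0, (2-8)^2=36, (3-3)^2=0, (1-1)^2=0, (10-10)^2=0, (9-9)^2=0, (5-5)^2=0, (6-6)^2=0
sum(d^2) = 72.
Step 3: rho = 1 - 6*72 / (11*(11^2 - 1)) = 1 - 432/1320 = 0.672727.
Step 4: Under H0, t = rho * sqrt((n-2)/(1-rho^2)) = 2.7277 ~ t(9).
Step 5: Two-sided p-value from the t-distribution with 9 df = 0.023313.
Step 6: alpha = 0.1. reject H0.

rho = 0.6727, p = 0.023313, reject H0 at alpha = 0.1.


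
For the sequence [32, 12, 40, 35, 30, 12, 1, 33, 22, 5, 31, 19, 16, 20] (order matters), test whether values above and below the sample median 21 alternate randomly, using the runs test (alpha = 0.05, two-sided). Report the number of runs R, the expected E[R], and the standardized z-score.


Step 1: Compute median = 21; label A = above, B = below.
Labels in order: ABAAABBAABABBB  (n_A = 7, n_B = 7)
Step 2: Count runs R = 8.
Step 3: Under H0 (random ordering), E[R] = 2*n_A*n_B/(n_A+n_B) + 1 = 2*7*7/14 + 1 = 8.0000.
        Var[R] = 2*n_A*n_B*(2*n_A*n_B - n_A - n_B) / ((n_A+n_B)^2 * (n_A+n_B-1)) = 8232/2548 = 3.2308.
        SD[R] = 1.7974.
Step 4: R = E[R], so z = 0 with no continuity correction.
Step 5: Two-sided p-value via normal approximation = 2*(1 - Phi(|z|)) = 1.000000.
Step 6: alpha = 0.05. fail to reject H0.

R = 8, z = 0.0000, p = 1.000000, fail to reject H0.


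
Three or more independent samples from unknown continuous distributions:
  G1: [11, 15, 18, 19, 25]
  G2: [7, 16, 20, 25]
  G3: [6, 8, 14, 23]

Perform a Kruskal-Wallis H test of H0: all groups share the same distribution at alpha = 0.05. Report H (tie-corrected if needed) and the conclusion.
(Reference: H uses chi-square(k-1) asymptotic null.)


Step 1: Combine all N = 13 observations and assign midranks.
sorted (value, group, rank): (6,G3,1), (7,G2,2), (8,G3,3), (11,G1,4), (14,G3,5), (15,G1,6), (16,G2,7), (18,G1,8), (19,G1,9), (20,G2,10), (23,G3,11), (25,G1,12.5), (25,G2,12.5)
Step 2: Sum ranks within each group.
R_1 = 39.5 (n_1 = 5)
R_2 = 31.5 (n_2 = 4)
R_3 = 20 (n_3 = 4)
Step 3: H = 12/(N(N+1)) * sum(R_i^2/n_i) - 3(N+1)
     = 12/(13*14) * (39.5^2/5 + 31.5^2/4 + 20^2/4) - 3*14
     = 0.065934 * 660.112 - 42
     = 1.523901.
Step 4: Ties present; correction factor C = 1 - 6/(13^3 - 13) = 0.997253. Corrected H = 1.523901 / 0.997253 = 1.528099.
Step 5: Under H0, H ~ chi^2(2); p-value = 0.465776.
Step 6: alpha = 0.05. fail to reject H0.

H = 1.5281, df = 2, p = 0.465776, fail to reject H0.


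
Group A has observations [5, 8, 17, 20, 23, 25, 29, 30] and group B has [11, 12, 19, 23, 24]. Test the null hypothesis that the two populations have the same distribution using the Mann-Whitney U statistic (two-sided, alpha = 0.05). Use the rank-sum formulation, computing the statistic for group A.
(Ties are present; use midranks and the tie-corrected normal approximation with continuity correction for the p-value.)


Step 1: Combine and sort all 13 observations; assign midranks.
sorted (value, group): (5,X), (8,X), (11,Y), (12,Y), (17,X), (19,Y), (20,X), (23,X), (23,Y), (24,Y), (25,X), (29,X), (30,X)
ranks: 5->1, 8->2, 11->3, 12->4, 17->5, 19->6, 20->7, 23->8.5, 23->8.5, 24->10, 25->11, 29->12, 30->13
Step 2: Rank sum for X: R1 = 1 + 2 + 5 + 7 + 8.5 + 11 + 12 + 13 = 59.5.
Step 3: U_X = R1 - n1(n1+1)/2 = 59.5 - 8*9/2 = 59.5 - 36 = 23.5.
       U_Y = n1*n2 - U_X = 40 - 23.5 = 16.5.
Step 4: Ties are present, so use the tie-corrected normal approximation (with continuity correction) for the p-value.
Step 5: p-value = 0.660111; compare to alpha = 0.05. fail to reject H0.

U_X = 23.5, p = 0.660111, fail to reject H0 at alpha = 0.05.


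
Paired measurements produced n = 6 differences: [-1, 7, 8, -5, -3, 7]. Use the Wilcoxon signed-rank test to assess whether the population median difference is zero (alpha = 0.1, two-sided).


Step 1: Drop any zero differences (none here) and take |d_i|.
|d| = [1, 7, 8, 5, 3, 7]
Step 2: Midrank |d_i| (ties get averaged ranks).
ranks: |1|->1, |7|->4.5, |8|->6, |5|->3, |3|->2, |7|->4.5
Step 3: Attach original signs; sum ranks with positive sign and with negative sign.
W+ = 4.5 + 6 + 4.5 = 15
W- = 1 + 3 + 2 = 6
(Check: W+ + W- = 21 should equal n(n+1)/2 = 21.)
Step 4: Test statistic W = min(W+, W-) = 6.
Step 5: Ties in |d|, so use the tie-corrected normal approximation.
        E[W] = n(n+1)/4 = 6*7/4 = 10.5.
        Tie groups: |d|=7 (t=2); sum(t^3 - t) = 6.
        Var[W] = n(n+1)(2n+1)/24 - sum(t^3-t)/48 = 546/24 - 6/48 = 22.625.
        z = (W - E[W]) / sqrt(Var[W]) = (6 - 10.5) / 4.7566 = -0.9461.
        Two-sided p = 2*Phi(z) = 0.344118.
Step 6: alpha = 0.1. fail to reject H0.

W+ = 15, W- = 6, W = min = 6, p = 0.344118, fail to reject H0.


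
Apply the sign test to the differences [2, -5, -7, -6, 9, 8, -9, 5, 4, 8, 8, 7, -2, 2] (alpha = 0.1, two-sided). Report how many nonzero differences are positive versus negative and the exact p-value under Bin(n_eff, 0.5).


Step 1: Discard zero differences. Original n = 14; n_eff = number of nonzero differences = 14.
Nonzero differences (with sign): +2, -5, -7, -6, +9, +8, -9, +5, +4, +8, +8, +7, -2, +2
Step 2: Count signs: positive = 9, negative = 5.
Step 3: Under H0: P(positive) = 0.5, so the number of positives S ~ Bin(14, 0.5).
Step 4: Two-sided exact p-value = sum of Bin(14,0.5) probabilities at or below the observed probability = 0.423950.
Step 5: alpha = 0.1. fail to reject H0.

n_eff = 14, pos = 9, neg = 5, p = 0.423950, fail to reject H0.


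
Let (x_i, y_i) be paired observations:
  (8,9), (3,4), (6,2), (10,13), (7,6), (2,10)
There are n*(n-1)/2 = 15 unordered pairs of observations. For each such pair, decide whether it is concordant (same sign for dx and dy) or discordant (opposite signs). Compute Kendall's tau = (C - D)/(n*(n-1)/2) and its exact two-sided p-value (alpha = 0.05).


Step 1: Enumerate the 15 unordered pairs (i,j) with i<j and classify each by sign(x_j-x_i) * sign(y_j-y_i).
  (1,2):dx=-5,dy=-5->C; (1,3):dx=-2,dy=-7->C; (1,4):dx=+2,dy=+4->C; (1,5):dx=-1,dy=-3->C
  (1,6):dx=-6,dy=+1->D; (2,3):dx=+3,dy=-2->D; (2,4):dx=+7,dy=+9->C; (2,5):dx=+4,dy=+2->C
  (2,6):dx=-1,dy=+6->D; (3,4):dx=+4,dy=+11->C; (3,5):dx=+1,dy=+4->C; (3,6):dx=-4,dy=+8->D
  (4,5):dx=-3,dy=-7->C; (4,6):dx=-8,dy=-3->C; (5,6):dx=-5,dy=+4->D
Step 2: C = 10, D = 5, total pairs = 15.
Step 3: tau = (C - D)/(n(n-1)/2) = (10 - 5)/15 = 0.333333.
Step 4: Exact two-sided p-value (enumerate n! = 720 permutations of y under H0): p = 0.469444.
Step 5: alpha = 0.05. fail to reject H0.

tau_b = 0.3333 (C=10, D=5), p = 0.469444, fail to reject H0.


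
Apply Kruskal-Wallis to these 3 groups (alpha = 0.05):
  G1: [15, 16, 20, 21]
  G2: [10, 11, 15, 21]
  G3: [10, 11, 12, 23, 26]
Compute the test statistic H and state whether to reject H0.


Step 1: Combine all N = 13 observations and assign midranks.
sorted (value, group, rank): (10,G2,1.5), (10,G3,1.5), (11,G2,3.5), (11,G3,3.5), (12,G3,5), (15,G1,6.5), (15,G2,6.5), (16,G1,8), (20,G1,9), (21,G1,10.5), (21,G2,10.5), (23,G3,12), (26,G3,13)
Step 2: Sum ranks within each group.
R_1 = 34 (n_1 = 4)
R_2 = 22 (n_2 = 4)
R_3 = 35 (n_3 = 5)
Step 3: H = 12/(N(N+1)) * sum(R_i^2/n_i) - 3(N+1)
     = 12/(13*14) * (34^2/4 + 22^2/4 + 35^2/5) - 3*14
     = 0.065934 * 655 - 42
     = 1.186813.
Step 4: Ties present; correction factor C = 1 - 24/(13^3 - 13) = 0.989011. Corrected H = 1.186813 / 0.989011 = 1.200000.
Step 5: Under H0, H ~ chi^2(2); p-value = 0.548812.
Step 6: alpha = 0.05. fail to reject H0.

H = 1.2000, df = 2, p = 0.548812, fail to reject H0.


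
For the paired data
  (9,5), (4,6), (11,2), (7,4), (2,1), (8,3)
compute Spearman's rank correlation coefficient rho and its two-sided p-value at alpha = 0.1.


Step 1: Rank x and y separately (midranks; no ties here).
rank(x): 9->5, 4->2, 11->6, 7->3, 2->1, 8->4
rank(y): 5->5, 6->6, 2->2, 4->4, 1->1, 3->3
Step 2: d_i = R_x(i) - R_y(i); compute d_i^2.
  (5-5)^2=0, (2-6)^2=16, (6-2)^2=16, (3-4)^2=1, (1-1)^2=0, (4-3)^2=1
sum(d^2) = 34.
Step 3: rho = 1 - 6*34 / (6*(6^2 - 1)) = 1 - 204/210 = 0.028571.
Step 4: Under H0, t = rho * sqrt((n-2)/(1-rho^2)) = 0.0572 ~ t(4).
Step 5: Two-sided p-value from the t-distribution with 4 df = 0.957155.
Step 6: alpha = 0.1. fail to reject H0.

rho = 0.0286, p = 0.957155, fail to reject H0 at alpha = 0.1.


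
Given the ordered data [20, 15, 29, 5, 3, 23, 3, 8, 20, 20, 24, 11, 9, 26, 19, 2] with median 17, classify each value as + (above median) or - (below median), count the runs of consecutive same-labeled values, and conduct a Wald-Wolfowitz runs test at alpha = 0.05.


Step 1: Compute median = 17; label A = above, B = below.
Labels in order: ABABBABBAAABBAAB  (n_A = 8, n_B = 8)
Step 2: Count runs R = 10.
Step 3: Under H0 (random ordering), E[R] = 2*n_A*n_B/(n_A+n_B) + 1 = 2*8*8/16 + 1 = 9.0000.
        Var[R] = 2*n_A*n_B*(2*n_A*n_B - n_A - n_B) / ((n_A+n_B)^2 * (n_A+n_B-1)) = 14336/3840 = 3.7333.
        SD[R] = 1.9322.
Step 4: Continuity-corrected z = (R - 0.5 - E[R]) / SD[R] = (10 - 0.5 - 9.0000) / 1.9322 = 0.2588.
Step 5: Two-sided p-value via normal approximation = 2*(1 - Phi(|z|)) = 0.795809.
Step 6: alpha = 0.05. fail to reject H0.

R = 10, z = 0.2588, p = 0.795809, fail to reject H0.


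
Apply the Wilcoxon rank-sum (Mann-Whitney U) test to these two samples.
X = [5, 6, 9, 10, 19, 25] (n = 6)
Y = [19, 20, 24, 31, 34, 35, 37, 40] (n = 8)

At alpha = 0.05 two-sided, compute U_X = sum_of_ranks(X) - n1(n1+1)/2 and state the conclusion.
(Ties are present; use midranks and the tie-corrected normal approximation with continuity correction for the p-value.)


Step 1: Combine and sort all 14 observations; assign midranks.
sorted (value, group): (5,X), (6,X), (9,X), (10,X), (19,X), (19,Y), (20,Y), (24,Y), (25,X), (31,Y), (34,Y), (35,Y), (37,Y), (40,Y)
ranks: 5->1, 6->2, 9->3, 10->4, 19->5.5, 19->5.5, 20->7, 24->8, 25->9, 31->10, 34->11, 35->12, 37->13, 40->14
Step 2: Rank sum for X: R1 = 1 + 2 + 3 + 4 + 5.5 + 9 = 24.5.
Step 3: U_X = R1 - n1(n1+1)/2 = 24.5 - 6*7/2 = 24.5 - 21 = 3.5.
       U_Y = n1*n2 - U_X = 48 - 3.5 = 44.5.
Step 4: Ties are present, so use the tie-corrected normal approximation (with continuity correction) for the p-value.
Step 5: p-value = 0.009743; compare to alpha = 0.05. reject H0.

U_X = 3.5, p = 0.009743, reject H0 at alpha = 0.05.


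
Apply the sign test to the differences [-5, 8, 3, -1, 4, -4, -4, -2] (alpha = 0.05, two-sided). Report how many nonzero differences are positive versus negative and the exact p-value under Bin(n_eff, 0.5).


Step 1: Discard zero differences. Original n = 8; n_eff = number of nonzero differences = 8.
Nonzero differences (with sign): -5, +8, +3, -1, +4, -4, -4, -2
Step 2: Count signs: positive = 3, negative = 5.
Step 3: Under H0: P(positive) = 0.5, so the number of positives S ~ Bin(8, 0.5).
Step 4: Two-sided exact p-value = sum of Bin(8,0.5) probabilities at or below the observed probability = 0.726562.
Step 5: alpha = 0.05. fail to reject H0.

n_eff = 8, pos = 3, neg = 5, p = 0.726562, fail to reject H0.


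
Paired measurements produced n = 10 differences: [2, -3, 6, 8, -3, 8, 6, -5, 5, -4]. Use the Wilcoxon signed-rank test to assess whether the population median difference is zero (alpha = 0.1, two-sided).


Step 1: Drop any zero differences (none here) and take |d_i|.
|d| = [2, 3, 6, 8, 3, 8, 6, 5, 5, 4]
Step 2: Midrank |d_i| (ties get averaged ranks).
ranks: |2|->1, |3|->2.5, |6|->7.5, |8|->9.5, |3|->2.5, |8|->9.5, |6|->7.5, |5|->5.5, |5|->5.5, |4|->4
Step 3: Attach original signs; sum ranks with positive sign and with negative sign.
W+ = 1 + 7.5 + 9.5 + 9.5 + 7.5 + 5.5 = 40.5
W- = 2.5 + 2.5 + 5.5 + 4 = 14.5
(Check: W+ + W- = 55 should equal n(n+1)/2 = 55.)
Step 4: Test statistic W = min(W+, W-) = 14.5.
Step 5: Ties in |d|, so use the tie-corrected normal approximation.
        E[W] = n(n+1)/4 = 10*11/4 = 27.5.
        Tie groups: |d|=3 (t=2), |d|=5 (t=2), |d|=6 (t=2), |d|=8 (t=2); sum(t^3 - t) = 24.
        Var[W] = n(n+1)(2n+1)/24 - sum(t^3-t)/48 = 2310/24 - 24/48 = 95.75.
        z = (W - E[W]) / sqrt(Var[W]) = (14.5 - 27.5) / 9.7852 = -1.3285.
        Two-sided p = 2*Phi(z) = 0.184000.
Step 6: alpha = 0.1. fail to reject H0.

W+ = 40.5, W- = 14.5, W = min = 14.5, p = 0.184000, fail to reject H0.


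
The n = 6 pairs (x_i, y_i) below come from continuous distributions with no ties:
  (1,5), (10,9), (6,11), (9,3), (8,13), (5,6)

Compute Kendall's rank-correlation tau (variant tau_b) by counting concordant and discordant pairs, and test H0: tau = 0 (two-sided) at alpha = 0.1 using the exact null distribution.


Step 1: Enumerate the 15 unordered pairs (i,j) with i<j and classify each by sign(x_j-x_i) * sign(y_j-y_i).
  (1,2):dx=+9,dy=+4->C; (1,3):dx=+5,dy=+6->C; (1,4):dx=+8,dy=-2->D; (1,5):dx=+7,dy=+8->C
  (1,6):dx=+4,dy=+1->C; (2,3):dx=-4,dy=+2->D; (2,4):dx=-1,dy=-6->C; (2,5):dx=-2,dy=+4->D
  (2,6):dx=-5,dy=-3->C; (3,4):dx=+3,dy=-8->D; (3,5):dx=+2,dy=+2->C; (3,6):dx=-1,dy=-5->C
  (4,5):dx=-1,dy=+10->D; (4,6):dx=-4,dy=+3->D; (5,6):dx=-3,dy=-7->C
Step 2: C = 9, D = 6, total pairs = 15.
Step 3: tau = (C - D)/(n(n-1)/2) = (9 - 6)/15 = 0.200000.
Step 4: Exact two-sided p-value (enumerate n! = 720 permutations of y under H0): p = 0.719444.
Step 5: alpha = 0.1. fail to reject H0.

tau_b = 0.2000 (C=9, D=6), p = 0.719444, fail to reject H0.


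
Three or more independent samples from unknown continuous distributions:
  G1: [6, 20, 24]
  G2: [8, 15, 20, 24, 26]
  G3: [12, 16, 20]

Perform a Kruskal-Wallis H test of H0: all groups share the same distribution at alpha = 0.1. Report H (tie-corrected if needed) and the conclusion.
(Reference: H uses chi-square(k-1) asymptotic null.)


Step 1: Combine all N = 11 observations and assign midranks.
sorted (value, group, rank): (6,G1,1), (8,G2,2), (12,G3,3), (15,G2,4), (16,G3,5), (20,G1,7), (20,G2,7), (20,G3,7), (24,G1,9.5), (24,G2,9.5), (26,G2,11)
Step 2: Sum ranks within each group.
R_1 = 17.5 (n_1 = 3)
R_2 = 33.5 (n_2 = 5)
R_3 = 15 (n_3 = 3)
Step 3: H = 12/(N(N+1)) * sum(R_i^2/n_i) - 3(N+1)
     = 12/(11*12) * (17.5^2/3 + 33.5^2/5 + 15^2/3) - 3*12
     = 0.090909 * 401.533 - 36
     = 0.503030.
Step 4: Ties present; correction factor C = 1 - 30/(11^3 - 11) = 0.977273. Corrected H = 0.503030 / 0.977273 = 0.514729.
Step 5: Under H0, H ~ chi^2(2); p-value = 0.773086.
Step 6: alpha = 0.1. fail to reject H0.

H = 0.5147, df = 2, p = 0.773086, fail to reject H0.


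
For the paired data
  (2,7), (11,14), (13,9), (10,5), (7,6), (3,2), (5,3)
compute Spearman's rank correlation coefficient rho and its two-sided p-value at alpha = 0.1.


Step 1: Rank x and y separately (midranks; no ties here).
rank(x): 2->1, 11->6, 13->7, 10->5, 7->4, 3->2, 5->3
rank(y): 7->5, 14->7, 9->6, 5->3, 6->4, 2->1, 3->2
Step 2: d_i = R_x(i) - R_y(i); compute d_i^2.
  (1-5)^2=16, (6-7)^2=1, (7-6)^2=1, (5-3)^2=4, (4-4)^2=0, (2-1)^2=1, (3-2)^2=1
sum(d^2) = 24.
Step 3: rho = 1 - 6*24 / (7*(7^2 - 1)) = 1 - 144/336 = 0.571429.
Step 4: Under H0, t = rho * sqrt((n-2)/(1-rho^2)) = 1.5570 ~ t(5).
Step 5: Two-sided p-value from the t-distribution with 5 df = 0.180202.
Step 6: alpha = 0.1. fail to reject H0.

rho = 0.5714, p = 0.180202, fail to reject H0 at alpha = 0.1.


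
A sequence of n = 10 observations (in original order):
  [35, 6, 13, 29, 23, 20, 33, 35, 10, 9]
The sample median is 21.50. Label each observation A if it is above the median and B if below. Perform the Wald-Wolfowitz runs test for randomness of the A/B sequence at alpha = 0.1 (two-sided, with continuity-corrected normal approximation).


Step 1: Compute median = 21.50; label A = above, B = below.
Labels in order: ABBAABAABB  (n_A = 5, n_B = 5)
Step 2: Count runs R = 6.
Step 3: Under H0 (random ordering), E[R] = 2*n_A*n_B/(n_A+n_B) + 1 = 2*5*5/10 + 1 = 6.0000.
        Var[R] = 2*n_A*n_B*(2*n_A*n_B - n_A - n_B) / ((n_A+n_B)^2 * (n_A+n_B-1)) = 2000/900 = 2.2222.
        SD[R] = 1.4907.
Step 4: R = E[R], so z = 0 with no continuity correction.
Step 5: Two-sided p-value via normal approximation = 2*(1 - Phi(|z|)) = 1.000000.
Step 6: alpha = 0.1. fail to reject H0.

R = 6, z = 0.0000, p = 1.000000, fail to reject H0.


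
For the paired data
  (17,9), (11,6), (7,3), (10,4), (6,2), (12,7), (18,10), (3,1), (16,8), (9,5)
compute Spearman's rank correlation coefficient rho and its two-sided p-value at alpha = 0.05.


Step 1: Rank x and y separately (midranks; no ties here).
rank(x): 17->9, 11->6, 7->3, 10->5, 6->2, 12->7, 18->10, 3->1, 16->8, 9->4
rank(y): 9->9, 6->6, 3->3, 4->4, 2->2, 7->7, 10->10, 1->1, 8->8, 5->5
Step 2: d_i = R_x(i) - R_y(i); compute d_i^2.
  (9-9)^2=0, (6-6)^2=0, (3-3)^2=0, (5-4)^2=1, (2-2)^2=0, (7-7)^2=0, (10-10)^2=0, (1-1)^2=0, (8-8)^2=0, (4-5)^2=1
sum(d^2) = 2.
Step 3: rho = 1 - 6*2 / (10*(10^2 - 1)) = 1 - 12/990 = 0.987879.
Step 4: Under H0, t = rho * sqrt((n-2)/(1-rho^2)) = 18.0003 ~ t(8).
Step 5: Two-sided p-value from the t-distribution with 8 df = 0.000000.
Step 6: alpha = 0.05. reject H0.

rho = 0.9879, p = 0.000000, reject H0 at alpha = 0.05.


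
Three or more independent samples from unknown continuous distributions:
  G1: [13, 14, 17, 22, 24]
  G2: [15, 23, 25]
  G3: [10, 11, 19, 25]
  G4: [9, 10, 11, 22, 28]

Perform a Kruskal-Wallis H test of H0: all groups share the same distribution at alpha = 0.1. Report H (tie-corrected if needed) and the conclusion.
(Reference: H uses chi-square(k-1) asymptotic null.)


Step 1: Combine all N = 17 observations and assign midranks.
sorted (value, group, rank): (9,G4,1), (10,G3,2.5), (10,G4,2.5), (11,G3,4.5), (11,G4,4.5), (13,G1,6), (14,G1,7), (15,G2,8), (17,G1,9), (19,G3,10), (22,G1,11.5), (22,G4,11.5), (23,G2,13), (24,G1,14), (25,G2,15.5), (25,G3,15.5), (28,G4,17)
Step 2: Sum ranks within each group.
R_1 = 47.5 (n_1 = 5)
R_2 = 36.5 (n_2 = 3)
R_3 = 32.5 (n_3 = 4)
R_4 = 36.5 (n_4 = 5)
Step 3: H = 12/(N(N+1)) * sum(R_i^2/n_i) - 3(N+1)
     = 12/(17*18) * (47.5^2/5 + 36.5^2/3 + 32.5^2/4 + 36.5^2/5) - 3*18
     = 0.039216 * 1425.85 - 54
     = 1.915523.
Step 4: Ties present; correction factor C = 1 - 24/(17^3 - 17) = 0.995098. Corrected H = 1.915523 / 0.995098 = 1.924959.
Step 5: Under H0, H ~ chi^2(3); p-value = 0.588127.
Step 6: alpha = 0.1. fail to reject H0.

H = 1.9250, df = 3, p = 0.588127, fail to reject H0.
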